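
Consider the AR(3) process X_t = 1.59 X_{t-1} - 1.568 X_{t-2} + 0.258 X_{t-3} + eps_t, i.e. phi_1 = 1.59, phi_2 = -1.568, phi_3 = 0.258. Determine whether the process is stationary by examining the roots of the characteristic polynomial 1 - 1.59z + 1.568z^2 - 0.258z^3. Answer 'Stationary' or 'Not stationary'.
\text{Not stationary}

The AR(p) characteristic polynomial is P(z) = 1 - 1.59z + 1.568z^2 - 0.258z^3.
Stationarity requires all roots to lie outside the unit circle, i.e. |z| > 1 for every root.
Degree 3: look for a simple real root z0 first, then factor out (1 - z/z0) and solve the remaining quadratic.
Testing z0 = 5: P(5) = 1 + (-1.59)(5) + (1.568)(5)^2 + (-0.258)(5)^3
  = 1 + (-7.95) + (39.2) + (-32.25) = 0.  So z_0 = 5 is a root, |z_0| = 5.
Divide out the factor (1 - 0.2 z) = (1 - z/z0) (since 1/z0 = 0.2):
  P(z) = (1 - 0.2 z)(1 + (-1.39) z + (1.29) z^2)
  [check: z-coef -1.39 - (0.2) = -1.59; z^2-coef 1.29 - (0.2)(-1.39) = 1.568; z^3-coef -(0.2)(1.29) = -0.258.]
Remaining roots from the quadratic factor 1 + (-1.39) z + (1.29) z^2:
  Set 1 + (-1.39) z + (1.29) z^2 = 0, i.e. a z^2 + b z + c = 0 with a = 1.29, b = -1.39, c = 1.
  Discriminant D = b^2 - 4ac = (-1.39)^2 - 4*(1.29)*1 = 1.9321 - (5.16) = -3.2279.
  D < 0, so the roots are the complex-conjugate pair z = (-b +/- i sqrt(-D)) / (2a) = 0.5388 +/- 0.6964i.
  For a conjugate pair |z|^2 = z * conj(z) = (product of roots) = c/a = 1/(1.29) = 0.775194, so |z| = sqrt(0.775194) = 0.8805 for both roots.
Moduli of all roots: 5.0000, 0.8805, 0.8805.
All moduli strictly greater than 1? No.
Verdict: Not stationary.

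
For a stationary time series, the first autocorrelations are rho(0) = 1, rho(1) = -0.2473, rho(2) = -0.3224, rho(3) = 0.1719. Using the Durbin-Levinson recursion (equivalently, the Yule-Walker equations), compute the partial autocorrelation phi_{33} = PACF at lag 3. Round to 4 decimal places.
\phi_{33} = -0.0530

The PACF at lag k is phi_{kk}, the last component of the solution
to the Yule-Walker system G_k phi = r_k where
  (G_k)_{ij} = rho(|i - j|), (r_k)_i = rho(i), i,j = 1..k.
Equivalently, Durbin-Levinson gives phi_{kk} iteratively:
  phi_{11} = rho(1)
  phi_{kk} = [rho(k) - sum_{j=1..k-1} phi_{k-1,j} rho(k-j)]
            / [1 - sum_{j=1..k-1} phi_{k-1,j} rho(j)],
  phi_{k,j} = phi_{k-1,j} - phi_{kk} phi_{k-1,k-j},  j = 1..k-1.
Step k = 1:
  phi_11 = rho(1) = -0.2473.
Step k = 2:
  phi_22 = [rho(2) - phi_11 rho(1)] / [1 - phi_11 rho(1)] = [-0.3224 - (-0.2473)(-0.2473)] / [1 - (-0.2473)(-0.2473)]
         = -0.38355729 / 0.93884271 = -0.408543.
  Update: phi_21 = phi_11 - phi_22 phi_11 = -0.2473 - (-0.408543)(-0.2473) = -0.348333.
Step k = 3:
  phi_33 = [rho(3) - phi_21 rho(2) - phi_22 rho(1)] / [1 - phi_21 rho(1) - phi_22 rho(2)]
    numerator   = 0.1719 - (-0.348333)(-0.3224) - (-0.408543)(-0.2473) = -0.04143503
    denominator = 1 - (-0.348333)(-0.2473) - (-0.408543)(-0.3224) = 0.7821432
  phi_33 = -0.04143503 / 0.7821432 = -0.053.
Therefore phi_{33} = -0.0530.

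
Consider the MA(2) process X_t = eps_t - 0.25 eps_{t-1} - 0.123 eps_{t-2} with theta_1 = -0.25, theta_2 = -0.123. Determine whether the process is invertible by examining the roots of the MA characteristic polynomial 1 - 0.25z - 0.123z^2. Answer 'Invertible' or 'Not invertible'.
\text{Invertible}

The MA(q) characteristic polynomial is P(z) = 1 - 0.25z - 0.123z^2.
Invertibility requires all roots to lie outside the unit circle, i.e. |z| > 1 for every root.
Set 1 + (-0.25) z + (-0.123) z^2 = 0, i.e. a z^2 + b z + c = 0 with a = -0.123, b = -0.25, c = 1.
Discriminant D = b^2 - 4ac = (-0.25)^2 - 4*(-0.123)*1 = 0.0625 - (-0.492) = 0.5545.
D >= 0, so the roots are real: z = (-b +/- sqrt(D)) / (2a) = (0.25 +/- 0.744648) / (-0.246).
  z_1 = (0.25 + 0.744648) / (-0.246) = -4.0433,   |z_1| = 4.0433.
  z_2 = (0.25 - 0.744648) / (-0.246) = 2.0108,   |z_2| = 2.0108.
Moduli of all roots: 4.0433, 2.0108.
All moduli strictly greater than 1? Yes.
Verdict: Invertible.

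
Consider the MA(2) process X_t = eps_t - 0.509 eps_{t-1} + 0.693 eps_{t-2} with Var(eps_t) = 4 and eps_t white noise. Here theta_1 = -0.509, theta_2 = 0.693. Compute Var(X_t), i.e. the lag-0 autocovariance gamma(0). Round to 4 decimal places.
\gamma(0) = 6.9573

For an MA(q) process X_t = eps_t + sum_i theta_i eps_{t-i} with
Var(eps_t) = sigma^2, the variance is
  gamma(0) = sigma^2 * (1 + sum_i theta_i^2).
  sum_i theta_i^2 = (-0.509)^2 + (0.693)^2 = 0.259081 + 0.480249 = 0.73933.
  gamma(0) = 4 * (1 + 0.73933) = 4 * 1.73933 = 6.95732, which rounds to 6.9573.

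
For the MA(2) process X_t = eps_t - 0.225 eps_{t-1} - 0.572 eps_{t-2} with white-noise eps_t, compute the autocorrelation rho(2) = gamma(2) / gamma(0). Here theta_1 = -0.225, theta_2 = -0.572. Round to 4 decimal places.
\rho(2) = -0.4152

For an MA(q) process with theta_0 = 1, the autocovariance is
  gamma(k) = sigma^2 * sum_{i=0..q-k} theta_i * theta_{i+k},
and rho(k) = gamma(k) / gamma(0). Sigma^2 cancels.
  numerator   = (1)*(-0.572) = -0.572.
  denominator = (1)^2 + (-0.225)^2 + (-0.572)^2 = 1.377809.
  rho(2) = -0.572 / 1.377809 = -0.4152.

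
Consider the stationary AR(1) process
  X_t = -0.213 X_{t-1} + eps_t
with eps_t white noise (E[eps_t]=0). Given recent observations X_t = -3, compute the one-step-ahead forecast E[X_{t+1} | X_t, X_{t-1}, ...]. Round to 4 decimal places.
E[X_{t+1} \mid \mathcal F_t] = 0.6390

For an AR(p) model X_t = c + sum_i phi_i X_{t-i} + eps_t, the
one-step-ahead conditional mean is
  E[X_{t+1} | X_t, ...] = c + sum_i phi_i X_{t+1-i}.
Substitute known values:
  E[X_{t+1} | ...] = (-0.213) * (-3)
                   = 0.6390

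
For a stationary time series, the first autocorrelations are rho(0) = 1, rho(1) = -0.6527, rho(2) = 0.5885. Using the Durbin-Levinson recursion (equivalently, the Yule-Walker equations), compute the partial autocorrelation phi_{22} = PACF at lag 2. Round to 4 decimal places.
\phi_{22} = 0.2831

The PACF at lag k is phi_{kk}, the last component of the solution
to the Yule-Walker system G_k phi = r_k where
  (G_k)_{ij} = rho(|i - j|), (r_k)_i = rho(i), i,j = 1..k.
Equivalently, Durbin-Levinson gives phi_{kk} iteratively:
  phi_{11} = rho(1)
  phi_{kk} = [rho(k) - sum_{j=1..k-1} phi_{k-1,j} rho(k-j)]
            / [1 - sum_{j=1..k-1} phi_{k-1,j} rho(j)],
  phi_{k,j} = phi_{k-1,j} - phi_{kk} phi_{k-1,k-j},  j = 1..k-1.
Step k = 1:
  phi_11 = rho(1) = -0.6527.
Step k = 2:
  phi_22 = [rho(2) - phi_11 rho(1)] / [1 - phi_11 rho(1)] = [0.5885 - (-0.6527)(-0.6527)] / [1 - (-0.6527)(-0.6527)]
         = 0.16248271 / 0.57398271 = 0.2831.
Therefore phi_{22} = 0.2831.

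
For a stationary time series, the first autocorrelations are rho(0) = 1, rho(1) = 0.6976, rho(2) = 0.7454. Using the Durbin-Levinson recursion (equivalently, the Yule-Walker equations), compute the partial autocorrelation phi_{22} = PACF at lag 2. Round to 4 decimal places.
\phi_{22} = 0.5040

The PACF at lag k is phi_{kk}, the last component of the solution
to the Yule-Walker system G_k phi = r_k where
  (G_k)_{ij} = rho(|i - j|), (r_k)_i = rho(i), i,j = 1..k.
Equivalently, Durbin-Levinson gives phi_{kk} iteratively:
  phi_{11} = rho(1)
  phi_{kk} = [rho(k) - sum_{j=1..k-1} phi_{k-1,j} rho(k-j)]
            / [1 - sum_{j=1..k-1} phi_{k-1,j} rho(j)],
  phi_{k,j} = phi_{k-1,j} - phi_{kk} phi_{k-1,k-j},  j = 1..k-1.
Step k = 1:
  phi_11 = rho(1) = 0.6976.
Step k = 2:
  phi_22 = [rho(2) - phi_11 rho(1)] / [1 - phi_11 rho(1)] = [0.7454 - (0.6976)(0.6976)] / [1 - (0.6976)(0.6976)]
         = 0.25875424 / 0.51335424 = 0.504.
Therefore phi_{22} = 0.5040.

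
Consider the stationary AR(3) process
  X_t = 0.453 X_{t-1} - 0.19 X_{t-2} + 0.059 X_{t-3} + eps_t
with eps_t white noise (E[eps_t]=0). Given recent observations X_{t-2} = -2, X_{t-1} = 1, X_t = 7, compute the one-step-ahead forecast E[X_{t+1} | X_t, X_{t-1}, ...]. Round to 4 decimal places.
E[X_{t+1} \mid \mathcal F_t] = 2.8630

For an AR(p) model X_t = c + sum_i phi_i X_{t-i} + eps_t, the
one-step-ahead conditional mean is
  E[X_{t+1} | X_t, ...] = c + sum_i phi_i X_{t+1-i}.
Substitute known values:
  E[X_{t+1} | ...] = (0.453) * (7) + (-0.19) * (1) + (0.059) * (-2)
                   = 2.8630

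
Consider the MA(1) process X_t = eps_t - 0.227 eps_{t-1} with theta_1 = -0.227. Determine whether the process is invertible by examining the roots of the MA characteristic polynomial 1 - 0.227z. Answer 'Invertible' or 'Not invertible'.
\text{Invertible}

The MA(q) characteristic polynomial is P(z) = 1 - 0.227z.
Invertibility requires all roots to lie outside the unit circle, i.e. |z| > 1 for every root.
This is linear in z: 1 + (-0.227) z = 0  =>  z = -1/(-0.227) = 4.405286,  |z| = 4.405286.
Moduli of all roots: 4.4053.
All moduli strictly greater than 1? Yes.
Verdict: Invertible.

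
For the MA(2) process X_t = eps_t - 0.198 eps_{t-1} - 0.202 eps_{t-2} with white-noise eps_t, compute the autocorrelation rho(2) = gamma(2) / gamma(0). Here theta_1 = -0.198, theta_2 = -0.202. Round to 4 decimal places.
\rho(2) = -0.1870

For an MA(q) process with theta_0 = 1, the autocovariance is
  gamma(k) = sigma^2 * sum_{i=0..q-k} theta_i * theta_{i+k},
and rho(k) = gamma(k) / gamma(0). Sigma^2 cancels.
  numerator   = (1)*(-0.202) = -0.202.
  denominator = (1)^2 + (-0.198)^2 + (-0.202)^2 = 1.080008.
  rho(2) = -0.202 / 1.080008 = -0.1870.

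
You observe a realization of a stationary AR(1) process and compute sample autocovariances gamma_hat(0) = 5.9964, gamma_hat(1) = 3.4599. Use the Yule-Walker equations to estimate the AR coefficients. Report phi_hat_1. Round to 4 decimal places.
\hat\phi_{1} = 0.5770

The Yule-Walker equations for an AR(p) process read, in matrix form,
  Gamma_p phi = r_p,   with   (Gamma_p)_{ij} = gamma(|i - j|),
                       (r_p)_i = gamma(i),   i,j = 1..p.
Substitute the sample gammas (Toeplitz matrix and right-hand side of size 1):
  Gamma_p = [[5.9964]]
  r_p     = [3.4599]
With p = 1 this is the single equation gamma(0) phi_1 = gamma(1):
  phi_hat_1 = gamma(1) / gamma(0) = 3.4599 / 5.9964 = 0.5770.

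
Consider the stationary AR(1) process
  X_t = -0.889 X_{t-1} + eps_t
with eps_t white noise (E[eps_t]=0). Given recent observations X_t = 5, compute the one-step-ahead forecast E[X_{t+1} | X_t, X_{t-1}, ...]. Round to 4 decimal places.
E[X_{t+1} \mid \mathcal F_t] = -4.4450

For an AR(p) model X_t = c + sum_i phi_i X_{t-i} + eps_t, the
one-step-ahead conditional mean is
  E[X_{t+1} | X_t, ...] = c + sum_i phi_i X_{t+1-i}.
Substitute known values:
  E[X_{t+1} | ...] = (-0.889) * (5)
                   = -4.4450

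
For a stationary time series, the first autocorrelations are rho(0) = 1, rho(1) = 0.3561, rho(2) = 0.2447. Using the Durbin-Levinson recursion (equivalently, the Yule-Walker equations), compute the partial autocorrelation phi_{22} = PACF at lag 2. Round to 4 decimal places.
\phi_{22} = 0.1350

The PACF at lag k is phi_{kk}, the last component of the solution
to the Yule-Walker system G_k phi = r_k where
  (G_k)_{ij} = rho(|i - j|), (r_k)_i = rho(i), i,j = 1..k.
Equivalently, Durbin-Levinson gives phi_{kk} iteratively:
  phi_{11} = rho(1)
  phi_{kk} = [rho(k) - sum_{j=1..k-1} phi_{k-1,j} rho(k-j)]
            / [1 - sum_{j=1..k-1} phi_{k-1,j} rho(j)],
  phi_{k,j} = phi_{k-1,j} - phi_{kk} phi_{k-1,k-j},  j = 1..k-1.
Step k = 1:
  phi_11 = rho(1) = 0.3561.
Step k = 2:
  phi_22 = [rho(2) - phi_11 rho(1)] / [1 - phi_11 rho(1)] = [0.2447 - (0.3561)(0.3561)] / [1 - (0.3561)(0.3561)]
         = 0.11789279 / 0.87319279 = 0.135.
Therefore phi_{22} = 0.1350.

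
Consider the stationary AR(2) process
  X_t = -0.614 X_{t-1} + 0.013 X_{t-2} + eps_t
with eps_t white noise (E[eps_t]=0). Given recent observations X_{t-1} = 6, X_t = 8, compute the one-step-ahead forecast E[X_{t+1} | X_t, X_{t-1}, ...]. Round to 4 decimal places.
E[X_{t+1} \mid \mathcal F_t] = -4.8340

For an AR(p) model X_t = c + sum_i phi_i X_{t-i} + eps_t, the
one-step-ahead conditional mean is
  E[X_{t+1} | X_t, ...] = c + sum_i phi_i X_{t+1-i}.
Substitute known values:
  E[X_{t+1} | ...] = (-0.614) * (8) + (0.013) * (6)
                   = -4.8340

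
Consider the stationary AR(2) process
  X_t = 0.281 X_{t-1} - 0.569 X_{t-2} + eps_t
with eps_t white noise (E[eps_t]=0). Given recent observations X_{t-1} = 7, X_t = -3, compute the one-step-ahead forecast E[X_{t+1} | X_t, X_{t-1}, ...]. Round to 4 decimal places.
E[X_{t+1} \mid \mathcal F_t] = -4.8260

For an AR(p) model X_t = c + sum_i phi_i X_{t-i} + eps_t, the
one-step-ahead conditional mean is
  E[X_{t+1} | X_t, ...] = c + sum_i phi_i X_{t+1-i}.
Substitute known values:
  E[X_{t+1} | ...] = (0.281) * (-3) + (-0.569) * (7)
                   = -4.8260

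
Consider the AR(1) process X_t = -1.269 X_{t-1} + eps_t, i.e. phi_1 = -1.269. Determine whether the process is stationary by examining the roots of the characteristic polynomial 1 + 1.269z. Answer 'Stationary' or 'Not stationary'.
\text{Not stationary}

The AR(p) characteristic polynomial is P(z) = 1 + 1.269z.
Stationarity requires all roots to lie outside the unit circle, i.e. |z| > 1 for every root.
This is linear in z: 1 + (1.269) z = 0  =>  z = -1/(1.269) = -0.788022,  |z| = 0.788022.
Moduli of all roots: 0.7880.
All moduli strictly greater than 1? No.
Verdict: Not stationary.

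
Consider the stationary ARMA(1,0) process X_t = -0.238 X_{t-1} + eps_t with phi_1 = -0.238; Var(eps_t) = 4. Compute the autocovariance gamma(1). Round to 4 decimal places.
\gamma(1) = -1.0092

Multiply the model equation by X_{t-k} and take expectations. With theta_0 = psi_0 = 1 and psi_j the MA(infinity) weights, this gives
  gamma(k) - sum_i phi_i gamma(k-i) = c_k,
  c_k = sigma^2 * sum_{j=k..q} theta_j psi_{j-k}   (c_k = 0 for k > q),
using gamma(-m) = gamma(m).
Pure AR (q = 0): c_0 = sigma^2 = 4, c_k = 0 for k >= 1.
Equations for k = 0 and k = 1 (AR order 1):
  gamma(0) = phi_1 gamma(1) + c_0
  gamma(1) = phi_1 gamma(0) + c_1
Substituting the second into the first: gamma(0) (1 - phi_1^2) = c_0 + phi_1 c_1, so
  gamma(0) = c_0 / (1 - phi_1^2) = 4 / (1 - (-0.238)^2) = 4 / 0.943356 = 4.240181.
  gamma(1) = phi_1 gamma(0) = (-0.238)(4.240181) = -1.009163.
Therefore gamma(1) = -1.0092 (to 4 decimal places).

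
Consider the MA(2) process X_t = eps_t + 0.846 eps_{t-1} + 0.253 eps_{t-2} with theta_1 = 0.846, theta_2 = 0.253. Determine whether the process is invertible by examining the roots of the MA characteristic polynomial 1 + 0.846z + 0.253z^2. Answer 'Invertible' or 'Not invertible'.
\text{Invertible}

The MA(q) characteristic polynomial is P(z) = 1 + 0.846z + 0.253z^2.
Invertibility requires all roots to lie outside the unit circle, i.e. |z| > 1 for every root.
Set 1 + (0.846) z + (0.253) z^2 = 0, i.e. a z^2 + b z + c = 0 with a = 0.253, b = 0.846, c = 1.
Discriminant D = b^2 - 4ac = (0.846)^2 - 4*(0.253)*1 = 0.715716 - (1.012) = -0.296284.
D < 0, so the roots are the complex-conjugate pair z = (-b +/- i sqrt(-D)) / (2a) = -1.6719 +/- 1.0757i.
For a conjugate pair |z|^2 = z * conj(z) = (product of roots) = c/a = 1/(0.253) = 3.952569, so |z| = sqrt(3.952569) = 1.9881 for both roots.
Moduli of all roots: 1.9881, 1.9881.
All moduli strictly greater than 1? Yes.
Verdict: Invertible.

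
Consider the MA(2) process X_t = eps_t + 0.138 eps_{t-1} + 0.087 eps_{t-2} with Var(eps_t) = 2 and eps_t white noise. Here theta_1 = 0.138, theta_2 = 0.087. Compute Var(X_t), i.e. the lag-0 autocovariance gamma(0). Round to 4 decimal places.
\gamma(0) = 2.0532

For an MA(q) process X_t = eps_t + sum_i theta_i eps_{t-i} with
Var(eps_t) = sigma^2, the variance is
  gamma(0) = sigma^2 * (1 + sum_i theta_i^2).
  sum_i theta_i^2 = (0.138)^2 + (0.087)^2 = 0.019044 + 0.007569 = 0.026613.
  gamma(0) = 2 * (1 + 0.026613) = 2 * 1.026613 = 2.053226, which rounds to 2.0532.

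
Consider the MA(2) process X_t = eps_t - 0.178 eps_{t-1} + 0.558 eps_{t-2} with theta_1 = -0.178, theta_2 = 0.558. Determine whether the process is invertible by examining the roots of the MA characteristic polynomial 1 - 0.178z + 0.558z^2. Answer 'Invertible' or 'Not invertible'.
\text{Invertible}

The MA(q) characteristic polynomial is P(z) = 1 - 0.178z + 0.558z^2.
Invertibility requires all roots to lie outside the unit circle, i.e. |z| > 1 for every root.
Set 1 + (-0.178) z + (0.558) z^2 = 0, i.e. a z^2 + b z + c = 0 with a = 0.558, b = -0.178, c = 1.
Discriminant D = b^2 - 4ac = (-0.178)^2 - 4*(0.558)*1 = 0.031684 - (2.232) = -2.200316.
D < 0, so the roots are the complex-conjugate pair z = (-b +/- i sqrt(-D)) / (2a) = 0.1595 +/- 1.3292i.
For a conjugate pair |z|^2 = z * conj(z) = (product of roots) = c/a = 1/(0.558) = 1.792115, so |z| = sqrt(1.792115) = 1.3387 for both roots.
Moduli of all roots: 1.3387, 1.3387.
All moduli strictly greater than 1? Yes.
Verdict: Invertible.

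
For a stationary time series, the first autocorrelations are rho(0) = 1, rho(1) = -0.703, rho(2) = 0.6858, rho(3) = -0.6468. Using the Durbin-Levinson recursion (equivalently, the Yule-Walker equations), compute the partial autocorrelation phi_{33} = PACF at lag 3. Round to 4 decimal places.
\phi_{33} = -0.1870

The PACF at lag k is phi_{kk}, the last component of the solution
to the Yule-Walker system G_k phi = r_k where
  (G_k)_{ij} = rho(|i - j|), (r_k)_i = rho(i), i,j = 1..k.
Equivalently, Durbin-Levinson gives phi_{kk} iteratively:
  phi_{11} = rho(1)
  phi_{kk} = [rho(k) - sum_{j=1..k-1} phi_{k-1,j} rho(k-j)]
            / [1 - sum_{j=1..k-1} phi_{k-1,j} rho(j)],
  phi_{k,j} = phi_{k-1,j} - phi_{kk} phi_{k-1,k-j},  j = 1..k-1.
Step k = 1:
  phi_11 = rho(1) = -0.703.
Step k = 2:
  phi_22 = [rho(2) - phi_11 rho(1)] / [1 - phi_11 rho(1)] = [0.6858 - (-0.703)(-0.703)] / [1 - (-0.703)(-0.703)]
         = 0.191591 / 0.505791 = 0.378795.
  Update: phi_21 = phi_11 - phi_22 phi_11 = -0.703 - (0.378795)(-0.703) = -0.436707.
Step k = 3:
  phi_33 = [rho(3) - phi_21 rho(2) - phi_22 rho(1)] / [1 - phi_21 rho(1) - phi_22 rho(2)]
    numerator   = -0.6468 - (-0.436707)(0.6858) - (0.378795)(-0.703) = -0.08101342
    denominator = 1 - (-0.436707)(-0.703) - (0.378795)(0.6858) = 0.43321733
  phi_33 = -0.08101342 / 0.43321733 = -0.187.
Therefore phi_{33} = -0.1870.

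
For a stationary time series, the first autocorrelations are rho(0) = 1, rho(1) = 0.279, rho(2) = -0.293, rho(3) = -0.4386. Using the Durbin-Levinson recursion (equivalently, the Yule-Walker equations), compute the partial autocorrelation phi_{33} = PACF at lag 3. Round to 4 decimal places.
\phi_{33} = -0.2740

The PACF at lag k is phi_{kk}, the last component of the solution
to the Yule-Walker system G_k phi = r_k where
  (G_k)_{ij} = rho(|i - j|), (r_k)_i = rho(i), i,j = 1..k.
Equivalently, Durbin-Levinson gives phi_{kk} iteratively:
  phi_{11} = rho(1)
  phi_{kk} = [rho(k) - sum_{j=1..k-1} phi_{k-1,j} rho(k-j)]
            / [1 - sum_{j=1..k-1} phi_{k-1,j} rho(j)],
  phi_{k,j} = phi_{k-1,j} - phi_{kk} phi_{k-1,k-j},  j = 1..k-1.
Step k = 1:
  phi_11 = rho(1) = 0.279.
Step k = 2:
  phi_22 = [rho(2) - phi_11 rho(1)] / [1 - phi_11 rho(1)] = [-0.293 - (0.279)(0.279)] / [1 - (0.279)(0.279)]
         = -0.370841 / 0.922159 = -0.402144.
  Update: phi_21 = phi_11 - phi_22 phi_11 = 0.279 - (-0.402144)(0.279) = 0.391198.
Step k = 3:
  phi_33 = [rho(3) - phi_21 rho(2) - phi_22 rho(1)] / [1 - phi_21 rho(1) - phi_22 rho(2)]
    numerator   = -0.4386 - (0.391198)(-0.293) - (-0.402144)(0.279) = -0.21178064
    denominator = 1 - (0.391198)(0.279) - (-0.402144)(-0.293) = 0.7730274
  phi_33 = -0.21178064 / 0.7730274 = -0.274.
Therefore phi_{33} = -0.2740.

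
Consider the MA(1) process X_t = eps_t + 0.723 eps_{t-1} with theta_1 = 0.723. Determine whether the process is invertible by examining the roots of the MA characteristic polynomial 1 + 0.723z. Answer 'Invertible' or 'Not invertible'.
\text{Invertible}

The MA(q) characteristic polynomial is P(z) = 1 + 0.723z.
Invertibility requires all roots to lie outside the unit circle, i.e. |z| > 1 for every root.
This is linear in z: 1 + (0.723) z = 0  =>  z = -1/(0.723) = -1.383126,  |z| = 1.383126.
Moduli of all roots: 1.3831.
All moduli strictly greater than 1? Yes.
Verdict: Invertible.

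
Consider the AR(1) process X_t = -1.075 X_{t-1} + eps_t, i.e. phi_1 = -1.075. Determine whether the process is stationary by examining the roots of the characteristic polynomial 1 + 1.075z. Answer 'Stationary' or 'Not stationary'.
\text{Not stationary}

The AR(p) characteristic polynomial is P(z) = 1 + 1.075z.
Stationarity requires all roots to lie outside the unit circle, i.e. |z| > 1 for every root.
This is linear in z: 1 + (1.075) z = 0  =>  z = -1/(1.075) = -0.930233,  |z| = 0.930233.
Moduli of all roots: 0.9302.
All moduli strictly greater than 1? No.
Verdict: Not stationary.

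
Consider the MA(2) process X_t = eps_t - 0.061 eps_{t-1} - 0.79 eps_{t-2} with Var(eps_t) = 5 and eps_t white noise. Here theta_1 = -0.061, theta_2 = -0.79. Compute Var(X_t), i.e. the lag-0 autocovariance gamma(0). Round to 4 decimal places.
\gamma(0) = 8.1391

For an MA(q) process X_t = eps_t + sum_i theta_i eps_{t-i} with
Var(eps_t) = sigma^2, the variance is
  gamma(0) = sigma^2 * (1 + sum_i theta_i^2).
  sum_i theta_i^2 = (-0.061)^2 + (-0.79)^2 = 0.003721 + 0.6241 = 0.627821.
  gamma(0) = 5 * (1 + 0.627821) = 5 * 1.627821 = 8.139105, which rounds to 8.1391.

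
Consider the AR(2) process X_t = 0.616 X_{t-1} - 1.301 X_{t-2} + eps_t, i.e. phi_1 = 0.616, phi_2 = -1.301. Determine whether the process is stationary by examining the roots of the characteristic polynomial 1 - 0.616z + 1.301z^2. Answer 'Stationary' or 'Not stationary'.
\text{Not stationary}

The AR(p) characteristic polynomial is P(z) = 1 - 0.616z + 1.301z^2.
Stationarity requires all roots to lie outside the unit circle, i.e. |z| > 1 for every root.
Set 1 + (-0.616) z + (1.301) z^2 = 0, i.e. a z^2 + b z + c = 0 with a = 1.301, b = -0.616, c = 1.
Discriminant D = b^2 - 4ac = (-0.616)^2 - 4*(1.301)*1 = 0.379456 - (5.204) = -4.824544.
D < 0, so the roots are the complex-conjugate pair z = (-b +/- i sqrt(-D)) / (2a) = 0.2367 +/- 0.8442i.
For a conjugate pair |z|^2 = z * conj(z) = (product of roots) = c/a = 1/(1.301) = 0.76864, so |z| = sqrt(0.76864) = 0.8767 for both roots.
Moduli of all roots: 0.8767, 0.8767.
All moduli strictly greater than 1? No.
Verdict: Not stationary.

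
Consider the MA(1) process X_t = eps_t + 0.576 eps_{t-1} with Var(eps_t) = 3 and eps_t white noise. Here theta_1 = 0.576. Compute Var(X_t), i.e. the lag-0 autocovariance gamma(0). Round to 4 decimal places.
\gamma(0) = 3.9953

For an MA(q) process X_t = eps_t + sum_i theta_i eps_{t-i} with
Var(eps_t) = sigma^2, the variance is
  gamma(0) = sigma^2 * (1 + sum_i theta_i^2).
  sum_i theta_i^2 = (0.576)^2 = 0.331776.
  gamma(0) = 3 * (1 + 0.331776) = 3 * 1.331776 = 3.995328, which rounds to 3.9953.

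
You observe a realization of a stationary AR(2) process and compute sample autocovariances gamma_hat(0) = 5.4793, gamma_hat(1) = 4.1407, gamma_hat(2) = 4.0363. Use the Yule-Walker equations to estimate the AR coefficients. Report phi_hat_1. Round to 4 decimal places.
\hat\phi_{1} = 0.4640

The Yule-Walker equations for an AR(p) process read, in matrix form,
  Gamma_p phi = r_p,   with   (Gamma_p)_{ij} = gamma(|i - j|),
                       (r_p)_i = gamma(i),   i,j = 1..p.
Substitute the sample gammas (Toeplitz matrix and right-hand side of size 2):
  Gamma_p = [[5.4793, 4.1407], [4.1407, 5.4793]]
  r_p     = [4.1407, 4.0363]
Written out:
  5.4793 phi_1 + 4.1407 phi_2 = 4.1407
  4.1407 phi_1 + 5.4793 phi_2 = 4.0363
Solve by Cramer's rule:
  det = gamma(0)^2 - gamma(1)^2 = (5.4793)^2 - (4.1407)^2 = 30.02272849 - 17.14539649 = 12.877332
  phi_hat_1 = [gamma(1) gamma(0) - gamma(1) gamma(2)] / det = [(4.1407)(5.4793) - (4.1407)(4.0363)] / 12.877332 = 5.9750301 / 12.877332 = 0.464
  phi_hat_2 = [gamma(0) gamma(2) - gamma(1)^2] / det = [(5.4793)(4.0363) - (4.1407)^2] / 12.877332 = 4.9707021 / 12.877332 = 0.386
So phi_hat = [0.4640, 0.3860].
Therefore phi_hat_1 = 0.4640.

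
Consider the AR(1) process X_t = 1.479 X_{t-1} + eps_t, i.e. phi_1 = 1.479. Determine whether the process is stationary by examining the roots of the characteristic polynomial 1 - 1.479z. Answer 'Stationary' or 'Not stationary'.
\text{Not stationary}

The AR(p) characteristic polynomial is P(z) = 1 - 1.479z.
Stationarity requires all roots to lie outside the unit circle, i.e. |z| > 1 for every root.
This is linear in z: 1 + (-1.479) z = 0  =>  z = -1/(-1.479) = 0.676133,  |z| = 0.676133.
Moduli of all roots: 0.6761.
All moduli strictly greater than 1? No.
Verdict: Not stationary.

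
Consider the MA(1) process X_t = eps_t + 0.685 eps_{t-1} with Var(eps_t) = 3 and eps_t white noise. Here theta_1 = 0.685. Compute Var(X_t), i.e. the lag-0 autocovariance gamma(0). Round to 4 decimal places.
\gamma(0) = 4.4077

For an MA(q) process X_t = eps_t + sum_i theta_i eps_{t-i} with
Var(eps_t) = sigma^2, the variance is
  gamma(0) = sigma^2 * (1 + sum_i theta_i^2).
  sum_i theta_i^2 = (0.685)^2 = 0.469225.
  gamma(0) = 3 * (1 + 0.469225) = 3 * 1.469225 = 4.407675, which rounds to 4.4077.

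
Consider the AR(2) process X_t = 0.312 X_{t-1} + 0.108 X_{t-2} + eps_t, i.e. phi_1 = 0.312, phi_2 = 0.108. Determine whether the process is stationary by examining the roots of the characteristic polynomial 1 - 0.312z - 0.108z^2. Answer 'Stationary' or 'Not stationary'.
\text{Stationary}

The AR(p) characteristic polynomial is P(z) = 1 - 0.312z - 0.108z^2.
Stationarity requires all roots to lie outside the unit circle, i.e. |z| > 1 for every root.
Set 1 + (-0.312) z + (-0.108) z^2 = 0, i.e. a z^2 + b z + c = 0 with a = -0.108, b = -0.312, c = 1.
Discriminant D = b^2 - 4ac = (-0.312)^2 - 4*(-0.108)*1 = 0.097344 - (-0.432) = 0.529344.
D >= 0, so the roots are real: z = (-b +/- sqrt(D)) / (2a) = (0.312 +/- 0.72756) / (-0.216).
  z_1 = (0.312 + 0.72756) / (-0.216) = -4.8128,   |z_1| = 4.8128.
  z_2 = (0.312 - 0.72756) / (-0.216) = 1.9239,   |z_2| = 1.9239.
Moduli of all roots: 4.8128, 1.9239.
All moduli strictly greater than 1? Yes.
Verdict: Stationary.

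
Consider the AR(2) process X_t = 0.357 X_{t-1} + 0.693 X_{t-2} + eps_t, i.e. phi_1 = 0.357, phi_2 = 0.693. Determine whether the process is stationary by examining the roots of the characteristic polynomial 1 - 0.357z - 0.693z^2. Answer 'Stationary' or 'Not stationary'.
\text{Not stationary}

The AR(p) characteristic polynomial is P(z) = 1 - 0.357z - 0.693z^2.
Stationarity requires all roots to lie outside the unit circle, i.e. |z| > 1 for every root.
Set 1 + (-0.357) z + (-0.693) z^2 = 0, i.e. a z^2 + b z + c = 0 with a = -0.693, b = -0.357, c = 1.
Discriminant D = b^2 - 4ac = (-0.357)^2 - 4*(-0.693)*1 = 0.127449 - (-2.772) = 2.899449.
D >= 0, so the roots are real: z = (-b +/- sqrt(D)) / (2a) = (0.357 +/- 1.702777) / (-1.386).
  z_1 = (0.357 + 1.702777) / (-1.386) = -1.4861,   |z_1| = 1.4861.
  z_2 = (0.357 - 1.702777) / (-1.386) = 0.971,   |z_2| = 0.971.
Moduli of all roots: 1.4861, 0.9710.
All moduli strictly greater than 1? No.
Verdict: Not stationary.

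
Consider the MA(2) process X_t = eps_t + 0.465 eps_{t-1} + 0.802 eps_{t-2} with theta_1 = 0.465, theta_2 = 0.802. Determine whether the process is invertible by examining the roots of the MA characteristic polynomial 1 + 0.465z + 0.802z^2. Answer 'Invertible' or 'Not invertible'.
\text{Invertible}

The MA(q) characteristic polynomial is P(z) = 1 + 0.465z + 0.802z^2.
Invertibility requires all roots to lie outside the unit circle, i.e. |z| > 1 for every root.
Set 1 + (0.465) z + (0.802) z^2 = 0, i.e. a z^2 + b z + c = 0 with a = 0.802, b = 0.465, c = 1.
Discriminant D = b^2 - 4ac = (0.465)^2 - 4*(0.802)*1 = 0.216225 - (3.208) = -2.991775.
D < 0, so the roots are the complex-conjugate pair z = (-b +/- i sqrt(-D)) / (2a) = -0.2899 +/- 1.0784i.
For a conjugate pair |z|^2 = z * conj(z) = (product of roots) = c/a = 1/(0.802) = 1.246883, so |z| = sqrt(1.246883) = 1.1166 for both roots.
Moduli of all roots: 1.1166, 1.1166.
All moduli strictly greater than 1? Yes.
Verdict: Invertible.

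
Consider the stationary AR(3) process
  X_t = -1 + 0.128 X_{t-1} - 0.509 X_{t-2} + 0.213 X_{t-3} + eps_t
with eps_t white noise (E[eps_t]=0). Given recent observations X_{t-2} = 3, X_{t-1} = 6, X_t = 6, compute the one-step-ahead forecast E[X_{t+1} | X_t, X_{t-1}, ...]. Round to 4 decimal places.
E[X_{t+1} \mid \mathcal F_t] = -2.6470

For an AR(p) model X_t = c + sum_i phi_i X_{t-i} + eps_t, the
one-step-ahead conditional mean is
  E[X_{t+1} | X_t, ...] = c + sum_i phi_i X_{t+1-i}.
Substitute known values:
  E[X_{t+1} | ...] = -1 + (0.128) * (6) + (-0.509) * (6) + (0.213) * (3)
                   = -2.6470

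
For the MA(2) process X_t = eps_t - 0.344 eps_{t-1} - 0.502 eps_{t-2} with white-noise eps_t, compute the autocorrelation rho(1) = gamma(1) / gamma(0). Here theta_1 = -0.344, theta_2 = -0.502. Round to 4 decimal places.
\rho(1) = -0.1250

For an MA(q) process with theta_0 = 1, the autocovariance is
  gamma(k) = sigma^2 * sum_{i=0..q-k} theta_i * theta_{i+k},
and rho(k) = gamma(k) / gamma(0). Sigma^2 cancels.
  numerator   = (1)*(-0.344) + (-0.344)*(-0.502) = -0.171312.
  denominator = (1)^2 + (-0.344)^2 + (-0.502)^2 = 1.37034.
  rho(1) = -0.171312 / 1.37034 = -0.1250.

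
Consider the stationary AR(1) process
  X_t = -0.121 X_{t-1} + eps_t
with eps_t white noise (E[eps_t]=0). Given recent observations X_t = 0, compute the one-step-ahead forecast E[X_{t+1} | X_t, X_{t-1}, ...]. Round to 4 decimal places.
E[X_{t+1} \mid \mathcal F_t] = 0.0000

For an AR(p) model X_t = c + sum_i phi_i X_{t-i} + eps_t, the
one-step-ahead conditional mean is
  E[X_{t+1} | X_t, ...] = c + sum_i phi_i X_{t+1-i}.
Substitute known values:
  E[X_{t+1} | ...] = (-0.121) * (0)
                   = 0.0000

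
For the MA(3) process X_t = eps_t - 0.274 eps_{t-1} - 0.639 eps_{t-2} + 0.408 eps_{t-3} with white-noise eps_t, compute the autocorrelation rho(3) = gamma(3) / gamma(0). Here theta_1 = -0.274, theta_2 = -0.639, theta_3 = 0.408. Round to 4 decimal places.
\rho(3) = 0.2473

For an MA(q) process with theta_0 = 1, the autocovariance is
  gamma(k) = sigma^2 * sum_{i=0..q-k} theta_i * theta_{i+k},
and rho(k) = gamma(k) / gamma(0). Sigma^2 cancels.
  numerator   = (1)*(0.408) = 0.408.
  denominator = (1)^2 + (-0.274)^2 + (-0.639)^2 + (0.408)^2 = 1.649861.
  rho(3) = 0.408 / 1.649861 = 0.2473.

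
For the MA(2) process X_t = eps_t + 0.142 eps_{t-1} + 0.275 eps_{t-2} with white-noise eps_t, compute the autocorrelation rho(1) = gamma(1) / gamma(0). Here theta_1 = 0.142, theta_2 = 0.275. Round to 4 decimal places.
\rho(1) = 0.1652

For an MA(q) process with theta_0 = 1, the autocovariance is
  gamma(k) = sigma^2 * sum_{i=0..q-k} theta_i * theta_{i+k},
and rho(k) = gamma(k) / gamma(0). Sigma^2 cancels.
  numerator   = (1)*(0.142) + (0.142)*(0.275) = 0.18105.
  denominator = (1)^2 + (0.142)^2 + (0.275)^2 = 1.095789.
  rho(1) = 0.18105 / 1.095789 = 0.1652.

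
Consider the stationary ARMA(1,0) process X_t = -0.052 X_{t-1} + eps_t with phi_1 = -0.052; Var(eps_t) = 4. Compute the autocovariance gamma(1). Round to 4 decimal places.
\gamma(1) = -0.2086

Multiply the model equation by X_{t-k} and take expectations. With theta_0 = psi_0 = 1 and psi_j the MA(infinity) weights, this gives
  gamma(k) - sum_i phi_i gamma(k-i) = c_k,
  c_k = sigma^2 * sum_{j=k..q} theta_j psi_{j-k}   (c_k = 0 for k > q),
using gamma(-m) = gamma(m).
Pure AR (q = 0): c_0 = sigma^2 = 4, c_k = 0 for k >= 1.
Equations for k = 0 and k = 1 (AR order 1):
  gamma(0) = phi_1 gamma(1) + c_0
  gamma(1) = phi_1 gamma(0) + c_1
Substituting the second into the first: gamma(0) (1 - phi_1^2) = c_0 + phi_1 c_1, so
  gamma(0) = c_0 / (1 - phi_1^2) = 4 / (1 - (-0.052)^2) = 4 / 0.997296 = 4.010845.
  gamma(1) = phi_1 gamma(0) = (-0.052)(4.010845) = -0.208564.
Therefore gamma(1) = -0.2086 (to 4 decimal places).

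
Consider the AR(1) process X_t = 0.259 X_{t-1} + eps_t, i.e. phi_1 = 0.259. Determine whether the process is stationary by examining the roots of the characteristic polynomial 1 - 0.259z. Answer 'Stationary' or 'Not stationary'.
\text{Stationary}

The AR(p) characteristic polynomial is P(z) = 1 - 0.259z.
Stationarity requires all roots to lie outside the unit circle, i.e. |z| > 1 for every root.
This is linear in z: 1 + (-0.259) z = 0  =>  z = -1/(-0.259) = 3.861004,  |z| = 3.861004.
Moduli of all roots: 3.8610.
All moduli strictly greater than 1? Yes.
Verdict: Stationary.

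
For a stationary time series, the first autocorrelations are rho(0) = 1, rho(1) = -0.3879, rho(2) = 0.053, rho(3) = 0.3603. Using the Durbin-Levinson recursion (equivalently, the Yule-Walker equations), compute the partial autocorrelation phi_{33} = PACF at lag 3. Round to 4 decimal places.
\phi_{33} = 0.4040

The PACF at lag k is phi_{kk}, the last component of the solution
to the Yule-Walker system G_k phi = r_k where
  (G_k)_{ij} = rho(|i - j|), (r_k)_i = rho(i), i,j = 1..k.
Equivalently, Durbin-Levinson gives phi_{kk} iteratively:
  phi_{11} = rho(1)
  phi_{kk} = [rho(k) - sum_{j=1..k-1} phi_{k-1,j} rho(k-j)]
            / [1 - sum_{j=1..k-1} phi_{k-1,j} rho(j)],
  phi_{k,j} = phi_{k-1,j} - phi_{kk} phi_{k-1,k-j},  j = 1..k-1.
Step k = 1:
  phi_11 = rho(1) = -0.3879.
Step k = 2:
  phi_22 = [rho(2) - phi_11 rho(1)] / [1 - phi_11 rho(1)] = [0.053 - (-0.3879)(-0.3879)] / [1 - (-0.3879)(-0.3879)]
         = -0.09746641 / 0.84953359 = -0.114729.
  Update: phi_21 = phi_11 - phi_22 phi_11 = -0.3879 - (-0.114729)(-0.3879) = -0.432404.
Step k = 3:
  phi_33 = [rho(3) - phi_21 rho(2) - phi_22 rho(1)] / [1 - phi_21 rho(1) - phi_22 rho(2)]
    numerator   = 0.3603 - (-0.432404)(0.053) - (-0.114729)(-0.3879) = 0.33871388
    denominator = 1 - (-0.432404)(-0.3879) - (-0.114729)(0.053) = 0.83835134
  phi_33 = 0.33871388 / 0.83835134 = 0.404.
Therefore phi_{33} = 0.4040.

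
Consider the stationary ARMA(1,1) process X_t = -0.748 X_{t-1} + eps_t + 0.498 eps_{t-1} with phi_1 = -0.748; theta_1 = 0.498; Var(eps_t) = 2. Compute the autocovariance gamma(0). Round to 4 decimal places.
\gamma(0) = 2.2838

Multiply the model equation by X_{t-k} and take expectations. With theta_0 = psi_0 = 1 and psi_j the MA(infinity) weights, this gives
  gamma(k) - sum_i phi_i gamma(k-i) = c_k,
  c_k = sigma^2 * sum_{j=k..q} theta_j psi_{j-k}   (c_k = 0 for k > q),
using gamma(-m) = gamma(m).
psi-weights needed (psi_j = theta_j + sum_i phi_i psi_{j-i}):
  psi_1 = theta_1 + phi_1 = 0.498 + (-0.748) = -0.25
Right-hand sides:
  c_0 = sigma^2 (1 + theta_1 psi_1) = 2 * (1 + (0.498)(-0.25)) = 2 * 0.8755 = 1.751
  c_1 = sigma^2 theta_1 = 2 * (0.498) = 0.996
  c_2 = 0
Equations for k = 0 and k = 1 (AR order 1):
  gamma(0) = phi_1 gamma(1) + c_0
  gamma(1) = phi_1 gamma(0) + c_1
Substituting the second into the first: gamma(0) (1 - phi_1^2) = c_0 + phi_1 c_1, so
  gamma(0) = (c_0 + phi_1 c_1) / (1 - phi_1^2) = (1.751 + (-0.748)(0.996)) / (1 - (-0.748)^2) = 1.005992 / 0.440496 = 2.283771.
Therefore gamma(0) = 2.2838 (to 4 decimal places).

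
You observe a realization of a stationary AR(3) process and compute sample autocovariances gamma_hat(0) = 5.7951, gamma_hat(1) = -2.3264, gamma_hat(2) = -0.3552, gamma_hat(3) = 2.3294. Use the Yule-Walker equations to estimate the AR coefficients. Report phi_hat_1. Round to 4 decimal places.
\hat\phi_{1} = -0.4180

The Yule-Walker equations for an AR(p) process read, in matrix form,
  Gamma_p phi = r_p,   with   (Gamma_p)_{ij} = gamma(|i - j|),
                       (r_p)_i = gamma(i),   i,j = 1..p.
Substitute the sample gammas (Toeplitz matrix and right-hand side of size 3):
  Gamma_p = [[5.7951, -2.3264, -0.3552], [-2.3264, 5.7951, -2.3264], [-0.3552, -2.3264, 5.7951]]
  r_p     = [-2.3264, -0.3552, 2.3294]
Written out (R1..R3):
  (R1) 5.7951 phi_1 - 2.3264 phi_2 - 0.3552 phi_3 = -2.3264
  (R2) -2.3264 phi_1 + 5.7951 phi_2 - 2.3264 phi_3 = -0.3552
  (R3) -0.3552 phi_1 - 2.3264 phi_2 + 5.7951 phi_3 = 2.3294
Gaussian elimination:
  R2 <- R2 - (-2.3264/5.7951) R1 = R2 - (-0.401443) R1:  4.861184 phi_2 - 2.468992 phi_3 = -1.289116
  R3 <- R3 - (-0.3552/5.7951) R1 = R3 - (-0.061293) R1:  -2.468992 phi_2 + 5.773329 phi_3 = 2.186808
  R3 <- R3 - (-2.468992/4.861184) R2 = R3 - (-0.507899) R2:  4.519329 phi_3 = 1.532066
Back-substitution:
  phi_hat_3 = 1.532066 / 4.519329 = 0.339003
  phi_hat_2 = (-1.289116 - (-2.468992)(0.339003)) / 4.861184 = -0.093006
  phi_hat_1 = (-2.3264 - (-2.3264)(-0.093006) - (-0.3552)(0.339003)) / 5.7951 = -0.418001
So phi_hat = [-0.4180, -0.0930, 0.3390].
Therefore phi_hat_1 = -0.4180.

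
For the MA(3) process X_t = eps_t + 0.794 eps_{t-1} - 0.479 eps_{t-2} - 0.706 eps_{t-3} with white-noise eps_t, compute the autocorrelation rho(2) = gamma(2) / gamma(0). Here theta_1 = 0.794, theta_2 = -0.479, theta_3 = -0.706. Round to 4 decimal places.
\rho(2) = -0.4408

For an MA(q) process with theta_0 = 1, the autocovariance is
  gamma(k) = sigma^2 * sum_{i=0..q-k} theta_i * theta_{i+k},
and rho(k) = gamma(k) / gamma(0). Sigma^2 cancels.
  numerator   = (1)*(-0.479) + (0.794)*(-0.706) = -1.039564.
  denominator = (1)^2 + (0.794)^2 + (-0.479)^2 + (-0.706)^2 = 2.358313.
  rho(2) = -1.039564 / 2.358313 = -0.4408.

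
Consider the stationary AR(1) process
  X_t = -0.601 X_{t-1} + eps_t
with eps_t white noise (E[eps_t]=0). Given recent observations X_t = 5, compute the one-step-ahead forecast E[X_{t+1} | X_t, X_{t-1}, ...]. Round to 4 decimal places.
E[X_{t+1} \mid \mathcal F_t] = -3.0050

For an AR(p) model X_t = c + sum_i phi_i X_{t-i} + eps_t, the
one-step-ahead conditional mean is
  E[X_{t+1} | X_t, ...] = c + sum_i phi_i X_{t+1-i}.
Substitute known values:
  E[X_{t+1} | ...] = (-0.601) * (5)
                   = -3.0050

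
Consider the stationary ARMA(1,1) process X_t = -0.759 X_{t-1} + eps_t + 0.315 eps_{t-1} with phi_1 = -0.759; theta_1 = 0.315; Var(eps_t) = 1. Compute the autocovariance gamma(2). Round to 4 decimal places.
\gamma(2) = 0.6049

Multiply the model equation by X_{t-k} and take expectations. With theta_0 = psi_0 = 1 and psi_j the MA(infinity) weights, this gives
  gamma(k) - sum_i phi_i gamma(k-i) = c_k,
  c_k = sigma^2 * sum_{j=k..q} theta_j psi_{j-k}   (c_k = 0 for k > q),
using gamma(-m) = gamma(m).
psi-weights needed (psi_j = theta_j + sum_i phi_i psi_{j-i}):
  psi_1 = theta_1 + phi_1 = 0.315 + (-0.759) = -0.444
Right-hand sides:
  c_0 = sigma^2 (1 + theta_1 psi_1) = 1 * (1 + (0.315)(-0.444)) = 1 * 0.86014 = 0.86014
  c_1 = sigma^2 theta_1 = 1 * (0.315) = 0.315
  c_2 = 0
Equations for k = 0 and k = 1 (AR order 1):
  gamma(0) = phi_1 gamma(1) + c_0
  gamma(1) = phi_1 gamma(0) + c_1
Substituting the second into the first: gamma(0) (1 - phi_1^2) = c_0 + phi_1 c_1, so
  gamma(0) = (c_0 + phi_1 c_1) / (1 - phi_1^2) = (0.86014 + (-0.759)(0.315)) / (1 - (-0.759)^2) = 0.621055 / 0.423919 = 1.465032.
  gamma(1) = phi_1 gamma(0) + c_1 = (-0.759)(1.465032) + (0.315) = -0.796959.
For k = 2 (> q): gamma(2) = phi_1 gamma(1) = (-0.759)(-0.796959) = 0.604892.
Therefore gamma(2) = 0.6049 (to 4 decimal places).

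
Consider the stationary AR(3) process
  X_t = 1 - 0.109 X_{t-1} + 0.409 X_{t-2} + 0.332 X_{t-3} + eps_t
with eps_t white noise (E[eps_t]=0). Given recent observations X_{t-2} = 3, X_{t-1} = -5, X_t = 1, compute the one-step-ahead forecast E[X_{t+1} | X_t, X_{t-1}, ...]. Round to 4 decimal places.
E[X_{t+1} \mid \mathcal F_t] = -0.1580

For an AR(p) model X_t = c + sum_i phi_i X_{t-i} + eps_t, the
one-step-ahead conditional mean is
  E[X_{t+1} | X_t, ...] = c + sum_i phi_i X_{t+1-i}.
Substitute known values:
  E[X_{t+1} | ...] = 1 + (-0.109) * (1) + (0.409) * (-5) + (0.332) * (3)
                   = -0.1580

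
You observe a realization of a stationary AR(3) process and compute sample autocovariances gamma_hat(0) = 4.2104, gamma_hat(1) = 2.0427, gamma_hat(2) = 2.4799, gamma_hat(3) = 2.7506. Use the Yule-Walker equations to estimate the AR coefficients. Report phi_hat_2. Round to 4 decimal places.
\hat\phi_{2} = 0.3430

The Yule-Walker equations for an AR(p) process read, in matrix form,
  Gamma_p phi = r_p,   with   (Gamma_p)_{ij} = gamma(|i - j|),
                       (r_p)_i = gamma(i),   i,j = 1..p.
Substitute the sample gammas (Toeplitz matrix and right-hand side of size 3):
  Gamma_p = [[4.2104, 2.0427, 2.4799], [2.0427, 4.2104, 2.0427], [2.4799, 2.0427, 4.2104]]
  r_p     = [2.0427, 2.4799, 2.7506]
Written out (R1..R3):
  (R1) 4.2104 phi_1 + 2.0427 phi_2 + 2.4799 phi_3 = 2.0427
  (R2) 2.0427 phi_1 + 4.2104 phi_2 + 2.0427 phi_3 = 2.4799
  (R3) 2.4799 phi_1 + 2.0427 phi_2 + 4.2104 phi_3 = 2.7506
Gaussian elimination:
  R2 <- R2 - (2.0427/4.2104) R1 = R2 - (0.485156) R1:  3.219372 phi_2 + 0.839562 phi_3 = 1.488872
  R3 <- R3 - (2.4799/4.2104) R1 = R3 - (0.588994) R1:  0.839562 phi_2 + 2.749754 phi_3 = 1.547462
  R3 <- R3 - (0.839562/3.219372) R2 = R3 - (0.260784) R2:  2.530809 phi_3 = 1.159187
Back-substitution:
  phi_hat_3 = 1.159187 / 2.530809 = 0.45803
  phi_hat_2 = (1.488872 - (0.839562)(0.45803)) / 3.219372 = 0.343026
  phi_hat_1 = (2.0427 - (2.0427)(0.343026) - (2.4799)(0.45803)) / 4.2104 = 0.048958
So phi_hat = [0.0490, 0.3430, 0.4580].
Therefore phi_hat_2 = 0.3430.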